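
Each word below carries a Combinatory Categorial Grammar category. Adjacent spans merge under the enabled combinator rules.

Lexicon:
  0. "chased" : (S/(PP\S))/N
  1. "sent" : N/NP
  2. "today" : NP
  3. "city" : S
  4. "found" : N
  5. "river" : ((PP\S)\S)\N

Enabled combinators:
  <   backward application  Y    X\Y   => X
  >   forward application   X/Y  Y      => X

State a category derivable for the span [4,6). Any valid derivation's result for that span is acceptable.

(PP\S)\S

[0,6] S   >
  [0,3] S/(PP\S)   >
    [0,1] "chased" : (S/(PP\S))/N
    [1,3] N   >
      [1,2] "sent" : N/NP
      [2,3] "today" : NP
  [3,6] PP\S   <
    [3,4] "city" : S
    [4,6] (PP\S)\S   <
      [4,5] "found" : N
      [5,6] "river" : ((PP\S)\S)\N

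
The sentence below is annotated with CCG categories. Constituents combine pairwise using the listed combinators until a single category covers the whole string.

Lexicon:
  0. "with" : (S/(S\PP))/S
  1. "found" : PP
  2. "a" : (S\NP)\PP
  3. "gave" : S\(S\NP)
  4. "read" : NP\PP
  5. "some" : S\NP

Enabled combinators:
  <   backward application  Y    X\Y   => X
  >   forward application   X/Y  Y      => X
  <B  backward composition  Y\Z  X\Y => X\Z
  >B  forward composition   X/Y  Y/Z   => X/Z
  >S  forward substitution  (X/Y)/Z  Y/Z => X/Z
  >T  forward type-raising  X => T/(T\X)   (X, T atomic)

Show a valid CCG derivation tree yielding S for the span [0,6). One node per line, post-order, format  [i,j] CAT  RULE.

[0,6] S   >
  [0,4] S/(S\PP)   >
    [0,1] "with" : (S/(S\PP))/S
    [1,4] S   <
      [1,3] S\NP   <
        [1,2] "found" : PP
        [2,3] "a" : (S\NP)\PP
      [3,4] "gave" : S\(S\NP)
  [4,6] S\PP   <B
    [4,5] "read" : NP\PP
    [5,6] "some" : S\NP

[0,1] (S/(S\PP))/S  lex  "with"
[1,2] PP  lex  "found"
[2,3] (S\NP)\PP  lex  "a"
[1,3] S\NP  <  k=2
[3,4] S\(S\NP)  lex  "gave"
[1,4] S  <  k=3
[0,4] S/(S\PP)  >  k=1
[4,5] NP\PP  lex  "read"
[5,6] S\NP  lex  "some"
[4,6] S\PP  <B  k=5
[0,6] S  >  k=4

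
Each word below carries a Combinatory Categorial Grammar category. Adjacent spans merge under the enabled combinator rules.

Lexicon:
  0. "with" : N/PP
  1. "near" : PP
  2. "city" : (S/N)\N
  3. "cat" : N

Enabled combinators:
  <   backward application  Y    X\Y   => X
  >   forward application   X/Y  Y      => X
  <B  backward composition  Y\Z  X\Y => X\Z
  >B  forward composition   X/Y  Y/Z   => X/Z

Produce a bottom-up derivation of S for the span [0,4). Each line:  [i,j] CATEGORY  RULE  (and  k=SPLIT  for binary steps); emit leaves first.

[0,4] S   >
  [0,3] S/N   <
    [0,2] N   >
      [0,1] "with" : N/PP
      [1,2] "near" : PP
    [2,3] "city" : (S/N)\N
  [3,4] "cat" : N

[0,1] N/PP  lex  "with"
[1,2] PP  lex  "near"
[0,2] N  >  k=1
[2,3] (S/N)\N  lex  "city"
[0,3] S/N  <  k=2
[3,4] N  lex  "cat"
[0,4] S  >  k=3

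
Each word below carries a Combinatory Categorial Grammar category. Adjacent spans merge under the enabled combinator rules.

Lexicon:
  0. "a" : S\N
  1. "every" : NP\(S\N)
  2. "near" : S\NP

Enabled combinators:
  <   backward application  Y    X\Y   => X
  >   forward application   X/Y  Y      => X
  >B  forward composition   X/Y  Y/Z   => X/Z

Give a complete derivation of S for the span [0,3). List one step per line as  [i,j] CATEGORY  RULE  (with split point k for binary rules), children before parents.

[0,3] S   <
  [0,2] NP   <
    [0,1] "a" : S\N
    [1,2] "every" : NP\(S\N)
  [2,3] "near" : S\NP

[0,1] S\N  lex  "a"
[1,2] NP\(S\N)  lex  "every"
[0,2] NP  <  k=1
[2,3] S\NP  lex  "near"
[0,3] S  <  k=2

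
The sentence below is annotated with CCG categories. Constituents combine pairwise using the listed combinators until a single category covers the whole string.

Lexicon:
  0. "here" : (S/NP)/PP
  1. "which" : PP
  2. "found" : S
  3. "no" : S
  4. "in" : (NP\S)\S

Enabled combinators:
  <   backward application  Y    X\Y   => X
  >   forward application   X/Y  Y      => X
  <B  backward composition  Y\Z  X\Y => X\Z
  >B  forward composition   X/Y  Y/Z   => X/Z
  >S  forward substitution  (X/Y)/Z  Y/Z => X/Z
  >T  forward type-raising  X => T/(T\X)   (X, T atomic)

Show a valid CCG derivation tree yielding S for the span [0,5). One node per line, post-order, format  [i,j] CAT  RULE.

[0,1] (S/NP)/PP  lex  "here"
[1,2] PP  lex  "which"
[0,2] S/NP  >  k=1
[2,3] S  lex  "found"
[2,3] NP/(NP\S)  >T
[3,4] S  lex  "no"
[4,5] (NP\S)\S  lex  "in"
[3,5] NP\S  <  k=4
[2,5] NP  >  k=3
[0,5] S  >  k=2

[0,5] S   >
  [0,2] S/NP   >
    [0,1] "here" : (S/NP)/PP
    [1,2] "which" : PP
  [2,5] NP   >
    [2,3] NP/(NP\S)   >T
      [2,3] "found" : S
    [3,5] NP\S   <
      [3,4] "no" : S
      [4,5] "in" : (NP\S)\S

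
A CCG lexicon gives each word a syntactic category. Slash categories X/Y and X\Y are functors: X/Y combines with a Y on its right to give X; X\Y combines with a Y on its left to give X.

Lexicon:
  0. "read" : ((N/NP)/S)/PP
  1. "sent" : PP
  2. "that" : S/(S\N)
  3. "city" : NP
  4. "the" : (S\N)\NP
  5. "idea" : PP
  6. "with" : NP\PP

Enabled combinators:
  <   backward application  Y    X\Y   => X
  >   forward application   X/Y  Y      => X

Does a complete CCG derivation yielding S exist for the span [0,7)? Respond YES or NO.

((N/NP)/S)/PP PP S/(S\N) NP (S\N)\NP PP NP\PP
CKY chart[0,7] = {N}; S ∉ chart

NO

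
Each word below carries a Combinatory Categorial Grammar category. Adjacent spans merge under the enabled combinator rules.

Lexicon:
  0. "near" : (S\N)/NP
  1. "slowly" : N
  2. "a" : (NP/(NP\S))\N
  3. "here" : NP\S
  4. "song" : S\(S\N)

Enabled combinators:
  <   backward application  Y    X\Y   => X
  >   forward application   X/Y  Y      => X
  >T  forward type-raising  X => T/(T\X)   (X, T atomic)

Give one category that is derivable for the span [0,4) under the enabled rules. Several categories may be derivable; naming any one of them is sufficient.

[0,5] S   <
  [0,4] S\N   >
    [0,1] "near" : (S\N)/NP
    [1,4] NP   >
      [1,3] NP/(NP\S)   <
        [1,2] "slowly" : N
        [2,3] "a" : (NP/(NP\S))\N
      [3,4] "here" : NP\S
  [4,5] "song" : S\(S\N)

S\N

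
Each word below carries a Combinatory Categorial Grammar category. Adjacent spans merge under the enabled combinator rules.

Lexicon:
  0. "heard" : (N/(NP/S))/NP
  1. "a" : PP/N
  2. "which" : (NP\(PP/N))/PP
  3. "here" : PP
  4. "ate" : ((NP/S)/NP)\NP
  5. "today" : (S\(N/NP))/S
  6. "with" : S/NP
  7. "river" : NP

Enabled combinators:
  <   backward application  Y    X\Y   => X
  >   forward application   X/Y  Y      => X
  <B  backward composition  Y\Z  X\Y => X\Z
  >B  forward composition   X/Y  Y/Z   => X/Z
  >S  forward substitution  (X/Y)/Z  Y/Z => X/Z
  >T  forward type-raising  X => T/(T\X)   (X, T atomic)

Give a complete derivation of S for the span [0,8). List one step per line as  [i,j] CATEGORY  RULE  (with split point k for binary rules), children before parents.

[0,1] (N/(NP/S))/NP  lex  "heard"
[1,2] PP/N  lex  "a"
[2,3] (NP\(PP/N))/PP  lex  "which"
[3,4] PP  lex  "here"
[2,4] NP\(PP/N)  >  k=3
[1,4] NP  <  k=2
[4,5] ((NP/S)/NP)\NP  lex  "ate"
[1,5] (NP/S)/NP  <  k=4
[0,5] N/NP  >S  k=1
[5,6] (S\(N/NP))/S  lex  "today"
[6,7] S/NP  lex  "with"
[7,8] NP  lex  "river"
[6,8] S  >  k=7
[5,8] S\(N/NP)  >  k=6
[0,8] S  <  k=5

[0,8] S   <
  [0,5] N/NP   >S
    [0,1] "heard" : (N/(NP/S))/NP
    [1,5] (NP/S)/NP   <
      [1,4] NP   <
        [1,2] "a" : PP/N
        [2,4] NP\(PP/N)   >
          [2,3] "which" : (NP\(PP/N))/PP
          [3,4] "here" : PP
      [4,5] "ate" : ((NP/S)/NP)\NP
  [5,8] S\(N/NP)   >
    [5,6] "today" : (S\(N/NP))/S
    [6,8] S   >
      [6,7] "with" : S/NP
      [7,8] "river" : NP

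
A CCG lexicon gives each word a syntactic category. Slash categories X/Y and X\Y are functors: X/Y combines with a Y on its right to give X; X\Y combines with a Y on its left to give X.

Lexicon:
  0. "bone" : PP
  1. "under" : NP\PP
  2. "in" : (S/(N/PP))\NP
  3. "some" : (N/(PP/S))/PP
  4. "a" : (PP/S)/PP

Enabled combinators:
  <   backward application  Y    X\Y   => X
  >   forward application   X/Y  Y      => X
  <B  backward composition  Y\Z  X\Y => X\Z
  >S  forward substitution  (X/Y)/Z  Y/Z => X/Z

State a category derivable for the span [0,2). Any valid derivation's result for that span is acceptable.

[0,5] S   >
  [0,3] S/(N/PP)   <
    [0,2] NP   <
      [0,1] "bone" : PP
      [1,2] "under" : NP\PP
    [2,3] "in" : (S/(N/PP))\NP
  [3,5] N/PP   >S
    [3,4] "some" : (N/(PP/S))/PP
    [4,5] "a" : (PP/S)/PP

NP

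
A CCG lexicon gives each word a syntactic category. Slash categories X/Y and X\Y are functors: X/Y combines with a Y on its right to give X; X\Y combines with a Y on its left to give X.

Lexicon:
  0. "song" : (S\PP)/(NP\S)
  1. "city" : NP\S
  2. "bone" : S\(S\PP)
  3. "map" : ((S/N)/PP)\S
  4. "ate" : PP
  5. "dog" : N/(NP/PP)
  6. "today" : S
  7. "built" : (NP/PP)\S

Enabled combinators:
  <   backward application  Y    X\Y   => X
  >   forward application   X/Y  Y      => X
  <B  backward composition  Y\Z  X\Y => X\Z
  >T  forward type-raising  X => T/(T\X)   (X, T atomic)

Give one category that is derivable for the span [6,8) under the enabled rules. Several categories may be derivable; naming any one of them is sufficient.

[0,8] S   >
  [0,5] S/N   >
    [0,4] (S/N)/PP   <
      [0,3] S   <
        [0,2] S\PP   >
          [0,1] "song" : (S\PP)/(NP\S)
          [1,2] "city" : NP\S
        [2,3] "bone" : S\(S\PP)
      [3,4] "map" : ((S/N)/PP)\S
    [4,5] "ate" : PP
  [5,8] N   >
    [5,6] "dog" : N/(NP/PP)
    [6,8] NP/PP   <
      [6,7] "today" : S
      [7,8] "built" : (NP/PP)\S

NP/PP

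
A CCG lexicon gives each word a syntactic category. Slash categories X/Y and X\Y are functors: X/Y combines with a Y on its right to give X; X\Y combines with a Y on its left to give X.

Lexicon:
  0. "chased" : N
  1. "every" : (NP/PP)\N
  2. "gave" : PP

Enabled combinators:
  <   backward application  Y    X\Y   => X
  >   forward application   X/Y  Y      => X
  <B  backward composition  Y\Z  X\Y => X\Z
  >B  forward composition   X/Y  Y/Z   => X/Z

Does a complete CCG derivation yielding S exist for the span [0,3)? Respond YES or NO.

N (NP/PP)\N PP
CKY chart[0,3] = {NP}; S ∉ chart

NO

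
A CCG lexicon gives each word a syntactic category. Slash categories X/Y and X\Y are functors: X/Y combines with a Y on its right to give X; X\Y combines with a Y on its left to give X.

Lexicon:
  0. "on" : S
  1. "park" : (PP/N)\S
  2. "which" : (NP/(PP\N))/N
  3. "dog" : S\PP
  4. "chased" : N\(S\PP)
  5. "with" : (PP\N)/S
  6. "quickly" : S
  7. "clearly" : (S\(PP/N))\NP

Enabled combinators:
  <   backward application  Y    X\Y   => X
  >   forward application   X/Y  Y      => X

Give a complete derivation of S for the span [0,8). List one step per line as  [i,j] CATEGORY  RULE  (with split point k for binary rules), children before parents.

[0,8] S   <
  [0,2] PP/N   <
    [0,1] "on" : S
    [1,2] "park" : (PP/N)\S
  [2,8] S\(PP/N)   <
    [2,7] NP   >
      [2,5] NP/(PP\N)   >
        [2,3] "which" : (NP/(PP\N))/N
        [3,5] N   <
          [3,4] "dog" : S\PP
          [4,5] "chased" : N\(S\PP)
      [5,7] PP\N   >
        [5,6] "with" : (PP\N)/S
        [6,7] "quickly" : S
    [7,8] "clearly" : (S\(PP/N))\NP

[0,1] S  lex  "on"
[1,2] (PP/N)\S  lex  "park"
[0,2] PP/N  <  k=1
[2,3] (NP/(PP\N))/N  lex  "which"
[3,4] S\PP  lex  "dog"
[4,5] N\(S\PP)  lex  "chased"
[3,5] N  <  k=4
[2,5] NP/(PP\N)  >  k=3
[5,6] (PP\N)/S  lex  "with"
[6,7] S  lex  "quickly"
[5,7] PP\N  >  k=6
[2,7] NP  >  k=5
[7,8] (S\(PP/N))\NP  lex  "clearly"
[2,8] S\(PP/N)  <  k=7
[0,8] S  <  k=2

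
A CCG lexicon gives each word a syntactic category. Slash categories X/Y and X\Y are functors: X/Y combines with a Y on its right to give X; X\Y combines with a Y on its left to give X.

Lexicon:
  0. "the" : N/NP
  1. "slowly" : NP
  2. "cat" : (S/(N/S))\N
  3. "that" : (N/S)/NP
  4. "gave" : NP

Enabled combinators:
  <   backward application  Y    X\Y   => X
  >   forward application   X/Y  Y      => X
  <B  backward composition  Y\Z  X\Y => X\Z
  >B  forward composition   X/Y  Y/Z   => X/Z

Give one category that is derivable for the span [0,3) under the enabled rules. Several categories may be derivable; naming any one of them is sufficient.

[0,5] S   >
  [0,3] S/(N/S)   <
    [0,2] N   >
      [0,1] "the" : N/NP
      [1,2] "slowly" : NP
    [2,3] "cat" : (S/(N/S))\N
  [3,5] N/S   >
    [3,4] "that" : (N/S)/NP
    [4,5] "gave" : NP

S/(N/S)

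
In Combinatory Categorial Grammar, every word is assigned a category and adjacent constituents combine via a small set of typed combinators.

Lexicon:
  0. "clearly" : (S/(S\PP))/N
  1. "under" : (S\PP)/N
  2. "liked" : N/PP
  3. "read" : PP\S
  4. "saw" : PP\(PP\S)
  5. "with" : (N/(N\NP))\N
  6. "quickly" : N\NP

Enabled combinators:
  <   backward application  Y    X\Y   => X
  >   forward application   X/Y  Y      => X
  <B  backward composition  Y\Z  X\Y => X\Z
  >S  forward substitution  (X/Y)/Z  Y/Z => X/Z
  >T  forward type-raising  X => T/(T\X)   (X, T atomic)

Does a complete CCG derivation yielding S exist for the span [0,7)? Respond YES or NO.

YES

[0,7] S   >
  [0,2] S/N   >S
    [0,1] "clearly" : (S/(S\PP))/N
    [1,2] "under" : (S\PP)/N
  [2,7] N   >
    [2,6] N/(N\NP)   <
      [2,5] N   >
        [2,3] "liked" : N/PP
        [3,5] PP   <
          [3,4] "read" : PP\S
          [4,5] "saw" : PP\(PP\S)
      [5,6] "with" : (N/(N\NP))\N
    [6,7] "quickly" : N\NP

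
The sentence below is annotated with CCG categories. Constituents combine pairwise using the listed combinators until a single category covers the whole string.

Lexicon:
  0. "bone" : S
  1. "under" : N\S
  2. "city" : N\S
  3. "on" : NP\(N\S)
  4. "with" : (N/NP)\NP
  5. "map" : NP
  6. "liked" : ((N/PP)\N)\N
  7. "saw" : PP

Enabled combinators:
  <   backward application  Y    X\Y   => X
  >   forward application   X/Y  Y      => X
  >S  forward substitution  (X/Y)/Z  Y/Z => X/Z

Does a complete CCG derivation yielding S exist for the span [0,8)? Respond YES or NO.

NO

S N\S N\S NP\(N\S) (N/NP)\NP NP ((N/PP)\N)\N PP
CKY chart[0,8] = {N}; S ∉ chart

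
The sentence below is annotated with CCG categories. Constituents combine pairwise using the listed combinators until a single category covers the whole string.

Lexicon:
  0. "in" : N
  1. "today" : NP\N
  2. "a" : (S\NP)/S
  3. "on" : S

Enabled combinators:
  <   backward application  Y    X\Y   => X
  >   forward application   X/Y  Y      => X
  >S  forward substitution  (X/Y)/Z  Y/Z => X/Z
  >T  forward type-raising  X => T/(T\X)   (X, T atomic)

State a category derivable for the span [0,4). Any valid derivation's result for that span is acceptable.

S

[0,4] S   <
  [0,2] NP   <
    [0,1] "in" : N
    [1,2] "today" : NP\N
  [2,4] S\NP   >
    [2,3] "a" : (S\NP)/S
    [3,4] "on" : S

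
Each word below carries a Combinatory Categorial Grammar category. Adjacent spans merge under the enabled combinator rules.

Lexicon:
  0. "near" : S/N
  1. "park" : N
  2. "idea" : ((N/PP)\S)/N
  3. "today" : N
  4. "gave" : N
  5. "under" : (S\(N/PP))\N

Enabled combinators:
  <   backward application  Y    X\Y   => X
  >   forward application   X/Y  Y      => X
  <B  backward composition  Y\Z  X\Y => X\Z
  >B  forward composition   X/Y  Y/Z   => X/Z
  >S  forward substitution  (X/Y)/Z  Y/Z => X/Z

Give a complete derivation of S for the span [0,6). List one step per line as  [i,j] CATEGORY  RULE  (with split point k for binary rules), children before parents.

[0,1] S/N  lex  "near"
[1,2] N  lex  "park"
[0,2] S  >  k=1
[2,3] ((N/PP)\S)/N  lex  "idea"
[3,4] N  lex  "today"
[2,4] (N/PP)\S  >  k=3
[0,4] N/PP  <  k=2
[4,5] N  lex  "gave"
[5,6] (S\(N/PP))\N  lex  "under"
[4,6] S\(N/PP)  <  k=5
[0,6] S  <  k=4

[0,6] S   <
  [0,4] N/PP   <
    [0,2] S   >
      [0,1] "near" : S/N
      [1,2] "park" : N
    [2,4] (N/PP)\S   >
      [2,3] "idea" : ((N/PP)\S)/N
      [3,4] "today" : N
  [4,6] S\(N/PP)   <
    [4,5] "gave" : N
    [5,6] "under" : (S\(N/PP))\N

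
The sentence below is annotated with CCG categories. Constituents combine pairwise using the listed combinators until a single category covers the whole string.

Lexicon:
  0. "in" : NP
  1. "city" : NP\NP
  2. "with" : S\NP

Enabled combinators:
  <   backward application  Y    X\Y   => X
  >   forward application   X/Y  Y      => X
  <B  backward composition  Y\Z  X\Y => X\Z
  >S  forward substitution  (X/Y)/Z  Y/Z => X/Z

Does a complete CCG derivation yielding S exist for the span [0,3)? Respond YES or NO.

[0,3] S   <
  [0,1] "in" : NP
  [1,3] S\NP   <B
    [1,2] "city" : NP\NP
    [2,3] "with" : S\NP

YES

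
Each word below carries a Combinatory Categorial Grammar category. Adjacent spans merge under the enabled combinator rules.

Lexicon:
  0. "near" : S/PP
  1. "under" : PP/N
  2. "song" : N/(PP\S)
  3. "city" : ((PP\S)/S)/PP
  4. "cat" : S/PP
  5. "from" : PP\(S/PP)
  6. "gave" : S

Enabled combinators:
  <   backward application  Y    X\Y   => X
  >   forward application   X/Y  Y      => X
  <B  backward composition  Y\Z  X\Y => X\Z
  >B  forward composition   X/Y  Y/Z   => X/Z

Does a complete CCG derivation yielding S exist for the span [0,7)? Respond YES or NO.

YES

[0,7] S   >
  [0,2] S/N   >B
    [0,1] "near" : S/PP
    [1,2] "under" : PP/N
  [2,7] N   >
    [2,3] "song" : N/(PP\S)
    [3,7] PP\S   >
      [3,6] (PP\S)/S   >
        [3,4] "city" : ((PP\S)/S)/PP
        [4,6] PP   <
          [4,5] "cat" : S/PP
          [5,6] "from" : PP\(S/PP)
      [6,7] "gave" : S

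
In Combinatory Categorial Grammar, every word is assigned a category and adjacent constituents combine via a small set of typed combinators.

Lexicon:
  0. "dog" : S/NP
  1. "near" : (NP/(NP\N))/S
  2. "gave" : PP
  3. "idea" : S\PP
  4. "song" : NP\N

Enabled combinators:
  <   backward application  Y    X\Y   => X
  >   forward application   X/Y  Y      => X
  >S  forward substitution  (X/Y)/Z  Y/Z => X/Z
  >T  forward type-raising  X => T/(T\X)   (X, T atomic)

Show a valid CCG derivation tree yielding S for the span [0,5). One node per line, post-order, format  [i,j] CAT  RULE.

[0,1] S/NP  lex  "dog"
[1,2] (NP/(NP\N))/S  lex  "near"
[2,3] PP  lex  "gave"
[3,4] S\PP  lex  "idea"
[2,4] S  <  k=3
[1,4] NP/(NP\N)  >  k=2
[4,5] NP\N  lex  "song"
[1,5] NP  >  k=4
[0,5] S  >  k=1

[0,5] S   >
  [0,1] "dog" : S/NP
  [1,5] NP   >
    [1,4] NP/(NP\N)   >
      [1,2] "near" : (NP/(NP\N))/S
      [2,4] S   <
        [2,3] "gave" : PP
        [3,4] "idea" : S\PP
    [4,5] "song" : NP\N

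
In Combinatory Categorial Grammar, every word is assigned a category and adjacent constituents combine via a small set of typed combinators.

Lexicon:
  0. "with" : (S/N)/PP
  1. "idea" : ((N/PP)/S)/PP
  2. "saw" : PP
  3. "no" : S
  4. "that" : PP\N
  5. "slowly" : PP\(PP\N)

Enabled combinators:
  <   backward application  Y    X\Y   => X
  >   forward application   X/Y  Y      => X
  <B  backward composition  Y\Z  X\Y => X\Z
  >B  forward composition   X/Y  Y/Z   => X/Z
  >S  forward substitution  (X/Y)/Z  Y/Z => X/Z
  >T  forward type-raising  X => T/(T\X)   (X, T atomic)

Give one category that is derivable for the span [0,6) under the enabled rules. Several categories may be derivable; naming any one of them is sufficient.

S

[0,6] S   >
  [0,4] S/PP   >S
    [0,1] "with" : (S/N)/PP
    [1,4] N/PP   >
      [1,3] (N/PP)/S   >
        [1,2] "idea" : ((N/PP)/S)/PP
        [2,3] "saw" : PP
      [3,4] "no" : S
  [4,6] PP   <
    [4,5] "that" : PP\N
    [5,6] "slowly" : PP\(PP\N)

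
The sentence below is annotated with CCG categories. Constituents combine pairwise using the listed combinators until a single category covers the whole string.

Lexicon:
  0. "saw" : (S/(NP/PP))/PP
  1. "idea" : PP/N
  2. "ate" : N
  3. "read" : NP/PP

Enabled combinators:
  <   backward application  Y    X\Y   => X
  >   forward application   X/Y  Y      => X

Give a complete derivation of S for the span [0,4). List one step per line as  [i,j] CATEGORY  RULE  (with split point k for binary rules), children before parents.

[0,4] S   >
  [0,3] S/(NP/PP)   >
    [0,1] "saw" : (S/(NP/PP))/PP
    [1,3] PP   >
      [1,2] "idea" : PP/N
      [2,3] "ate" : N
  [3,4] "read" : NP/PP

[0,1] (S/(NP/PP))/PP  lex  "saw"
[1,2] PP/N  lex  "idea"
[2,3] N  lex  "ate"
[1,3] PP  >  k=2
[0,3] S/(NP/PP)  >  k=1
[3,4] NP/PP  lex  "read"
[0,4] S  >  k=3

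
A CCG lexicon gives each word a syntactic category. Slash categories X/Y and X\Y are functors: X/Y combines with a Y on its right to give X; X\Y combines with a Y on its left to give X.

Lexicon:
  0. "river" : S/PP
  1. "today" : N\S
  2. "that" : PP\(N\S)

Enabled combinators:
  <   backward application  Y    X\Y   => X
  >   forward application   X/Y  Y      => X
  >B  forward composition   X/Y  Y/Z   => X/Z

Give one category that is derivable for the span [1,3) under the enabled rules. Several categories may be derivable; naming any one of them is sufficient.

PP

[0,3] S   >
  [0,1] "river" : S/PP
  [1,3] PP   <
    [1,2] "today" : N\S
    [2,3] "that" : PP\(N\S)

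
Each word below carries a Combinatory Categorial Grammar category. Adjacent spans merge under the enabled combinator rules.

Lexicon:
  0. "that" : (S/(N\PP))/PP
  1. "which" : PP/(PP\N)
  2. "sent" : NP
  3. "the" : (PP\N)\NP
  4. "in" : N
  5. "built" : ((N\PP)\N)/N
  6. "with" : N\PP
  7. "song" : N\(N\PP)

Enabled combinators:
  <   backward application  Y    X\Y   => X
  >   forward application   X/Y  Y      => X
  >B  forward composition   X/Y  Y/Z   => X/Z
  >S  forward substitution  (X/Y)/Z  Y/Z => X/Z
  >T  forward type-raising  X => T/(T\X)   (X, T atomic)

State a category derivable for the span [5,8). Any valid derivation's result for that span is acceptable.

(N\PP)\N

[0,8] S   >
  [0,4] S/(N\PP)   >
    [0,1] "that" : (S/(N\PP))/PP
    [1,4] PP   >
      [1,2] "which" : PP/(PP\N)
      [2,4] PP\N   <
        [2,3] "sent" : NP
        [3,4] "the" : (PP\N)\NP
  [4,8] N\PP   <
    [4,5] "in" : N
    [5,8] (N\PP)\N   >
      [5,6] "built" : ((N\PP)\N)/N
      [6,8] N   <
        [6,7] "with" : N\PP
        [7,8] "song" : N\(N\PP)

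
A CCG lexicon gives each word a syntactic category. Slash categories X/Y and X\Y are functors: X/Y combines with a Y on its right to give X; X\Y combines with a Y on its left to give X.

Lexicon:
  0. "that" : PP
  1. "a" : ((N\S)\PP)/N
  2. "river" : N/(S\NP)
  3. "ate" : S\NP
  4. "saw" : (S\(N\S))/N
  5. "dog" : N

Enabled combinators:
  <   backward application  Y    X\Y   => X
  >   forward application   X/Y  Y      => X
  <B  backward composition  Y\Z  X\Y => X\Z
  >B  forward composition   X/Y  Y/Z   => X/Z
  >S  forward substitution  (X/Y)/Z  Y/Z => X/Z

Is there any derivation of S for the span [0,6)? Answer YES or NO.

YES

[0,6] S   <
  [0,4] N\S   <
    [0,1] "that" : PP
    [1,4] (N\S)\PP   >
      [1,2] "a" : ((N\S)\PP)/N
      [2,4] N   >
        [2,3] "river" : N/(S\NP)
        [3,4] "ate" : S\NP
  [4,6] S\(N\S)   >
    [4,5] "saw" : (S\(N\S))/N
    [5,6] "dog" : N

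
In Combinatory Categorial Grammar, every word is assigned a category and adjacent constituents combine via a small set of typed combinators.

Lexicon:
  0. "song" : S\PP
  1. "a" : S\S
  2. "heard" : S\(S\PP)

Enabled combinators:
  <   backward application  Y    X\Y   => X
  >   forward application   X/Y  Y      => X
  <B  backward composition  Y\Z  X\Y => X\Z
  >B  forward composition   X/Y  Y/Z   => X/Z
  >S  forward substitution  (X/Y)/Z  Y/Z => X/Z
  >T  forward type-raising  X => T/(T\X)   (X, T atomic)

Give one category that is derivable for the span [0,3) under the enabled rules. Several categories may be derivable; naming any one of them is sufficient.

[0,3] S   <
  [0,2] S\PP   <B
    [0,1] "song" : S\PP
    [1,2] "a" : S\S
  [2,3] "heard" : S\(S\PP)

S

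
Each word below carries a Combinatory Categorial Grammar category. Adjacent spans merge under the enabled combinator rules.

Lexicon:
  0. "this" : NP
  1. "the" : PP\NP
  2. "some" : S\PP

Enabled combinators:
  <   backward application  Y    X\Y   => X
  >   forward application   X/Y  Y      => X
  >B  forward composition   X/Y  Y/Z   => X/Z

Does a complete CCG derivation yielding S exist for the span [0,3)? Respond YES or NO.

YES

[0,3] S   <
  [0,2] PP   <
    [0,1] "this" : NP
    [1,2] "the" : PP\NP
  [2,3] "some" : S\PP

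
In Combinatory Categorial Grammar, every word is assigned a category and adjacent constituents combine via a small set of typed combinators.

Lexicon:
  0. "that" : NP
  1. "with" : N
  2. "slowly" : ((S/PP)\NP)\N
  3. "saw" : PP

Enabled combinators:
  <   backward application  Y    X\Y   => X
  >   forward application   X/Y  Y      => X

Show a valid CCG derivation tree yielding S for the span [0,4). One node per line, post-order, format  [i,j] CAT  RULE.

[0,4] S   >
  [0,3] S/PP   <
    [0,1] "that" : NP
    [1,3] (S/PP)\NP   <
      [1,2] "with" : N
      [2,3] "slowly" : ((S/PP)\NP)\N
  [3,4] "saw" : PP

[0,1] NP  lex  "that"
[1,2] N  lex  "with"
[2,3] ((S/PP)\NP)\N  lex  "slowly"
[1,3] (S/PP)\NP  <  k=2
[0,3] S/PP  <  k=1
[3,4] PP  lex  "saw"
[0,4] S  >  k=3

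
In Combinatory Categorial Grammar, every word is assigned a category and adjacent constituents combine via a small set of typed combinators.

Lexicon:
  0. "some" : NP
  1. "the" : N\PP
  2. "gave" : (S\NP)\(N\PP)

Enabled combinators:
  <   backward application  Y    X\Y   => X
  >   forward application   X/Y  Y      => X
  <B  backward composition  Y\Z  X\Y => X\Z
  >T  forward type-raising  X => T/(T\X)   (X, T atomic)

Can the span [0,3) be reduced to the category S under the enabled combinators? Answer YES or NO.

[0,3] S   >
  [0,1] S/(S\NP)   >T
    [0,1] "some" : NP
  [1,3] S\NP   <
    [1,2] "the" : N\PP
    [2,3] "gave" : (S\NP)\(N\PP)

YES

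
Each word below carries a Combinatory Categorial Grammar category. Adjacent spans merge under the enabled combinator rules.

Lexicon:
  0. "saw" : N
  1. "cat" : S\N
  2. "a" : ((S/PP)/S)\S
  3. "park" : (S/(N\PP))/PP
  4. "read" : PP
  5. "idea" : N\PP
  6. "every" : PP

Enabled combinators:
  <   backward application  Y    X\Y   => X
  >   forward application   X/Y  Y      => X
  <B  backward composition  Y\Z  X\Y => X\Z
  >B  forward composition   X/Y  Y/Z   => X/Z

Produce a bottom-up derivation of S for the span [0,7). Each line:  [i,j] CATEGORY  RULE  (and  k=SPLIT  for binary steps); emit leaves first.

[0,7] S   >
  [0,6] S/PP   >
    [0,3] (S/PP)/S   <
      [0,2] S   <
        [0,1] "saw" : N
        [1,2] "cat" : S\N
      [2,3] "a" : ((S/PP)/S)\S
    [3,6] S   >
      [3,5] S/(N\PP)   >
        [3,4] "park" : (S/(N\PP))/PP
        [4,5] "read" : PP
      [5,6] "idea" : N\PP
  [6,7] "every" : PP

[0,1] N  lex  "saw"
[1,2] S\N  lex  "cat"
[0,2] S  <  k=1
[2,3] ((S/PP)/S)\S  lex  "a"
[0,3] (S/PP)/S  <  k=2
[3,4] (S/(N\PP))/PP  lex  "park"
[4,5] PP  lex  "read"
[3,5] S/(N\PP)  >  k=4
[5,6] N\PP  lex  "idea"
[3,6] S  >  k=5
[0,6] S/PP  >  k=3
[6,7] PP  lex  "every"
[0,7] S  >  k=6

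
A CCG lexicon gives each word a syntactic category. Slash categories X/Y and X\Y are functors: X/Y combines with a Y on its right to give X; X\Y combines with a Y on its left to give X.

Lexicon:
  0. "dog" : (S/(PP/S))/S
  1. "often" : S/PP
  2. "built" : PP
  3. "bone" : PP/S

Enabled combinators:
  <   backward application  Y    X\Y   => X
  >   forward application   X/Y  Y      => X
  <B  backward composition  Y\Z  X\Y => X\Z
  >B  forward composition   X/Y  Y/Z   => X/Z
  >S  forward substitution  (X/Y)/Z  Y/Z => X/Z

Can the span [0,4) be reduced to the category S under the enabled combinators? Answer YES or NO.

YES

[0,4] S   >
  [0,3] S/(PP/S)   >
    [0,1] "dog" : (S/(PP/S))/S
    [1,3] S   >
      [1,2] "often" : S/PP
      [2,3] "built" : PP
  [3,4] "bone" : PP/S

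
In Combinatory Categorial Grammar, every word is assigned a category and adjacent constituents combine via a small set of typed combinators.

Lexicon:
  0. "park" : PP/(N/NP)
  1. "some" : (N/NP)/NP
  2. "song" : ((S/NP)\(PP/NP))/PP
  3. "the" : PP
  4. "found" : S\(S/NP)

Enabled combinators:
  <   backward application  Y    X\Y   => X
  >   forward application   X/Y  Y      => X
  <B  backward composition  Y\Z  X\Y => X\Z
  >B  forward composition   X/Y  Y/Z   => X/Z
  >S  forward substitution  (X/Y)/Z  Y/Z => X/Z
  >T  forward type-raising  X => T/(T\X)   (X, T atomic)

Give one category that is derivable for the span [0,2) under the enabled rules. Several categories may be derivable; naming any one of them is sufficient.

PP/NP

[0,5] S   <
  [0,4] S/NP   <
    [0,2] PP/NP   >B
      [0,1] "park" : PP/(N/NP)
      [1,2] "some" : (N/NP)/NP
    [2,4] (S/NP)\(PP/NP)   >
      [2,3] "song" : ((S/NP)\(PP/NP))/PP
      [3,4] "the" : PP
  [4,5] "found" : S\(S/NP)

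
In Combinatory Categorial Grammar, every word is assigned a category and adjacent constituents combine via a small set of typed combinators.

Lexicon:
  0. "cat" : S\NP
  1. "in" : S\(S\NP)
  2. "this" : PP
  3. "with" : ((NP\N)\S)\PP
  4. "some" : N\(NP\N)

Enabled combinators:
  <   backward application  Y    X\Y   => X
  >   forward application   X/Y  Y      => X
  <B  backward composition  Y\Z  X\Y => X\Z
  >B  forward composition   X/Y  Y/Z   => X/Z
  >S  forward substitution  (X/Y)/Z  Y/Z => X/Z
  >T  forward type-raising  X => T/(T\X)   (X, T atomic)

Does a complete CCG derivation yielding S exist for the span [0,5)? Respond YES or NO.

NO

S\NP S\(S\NP) PP ((NP\N)\S)\PP N\(NP\N)
CKY chart[0,5] = {N, N/(N\N), NP/(NP\N), PP/(PP\N), S/(S\N)}; S ∉ chart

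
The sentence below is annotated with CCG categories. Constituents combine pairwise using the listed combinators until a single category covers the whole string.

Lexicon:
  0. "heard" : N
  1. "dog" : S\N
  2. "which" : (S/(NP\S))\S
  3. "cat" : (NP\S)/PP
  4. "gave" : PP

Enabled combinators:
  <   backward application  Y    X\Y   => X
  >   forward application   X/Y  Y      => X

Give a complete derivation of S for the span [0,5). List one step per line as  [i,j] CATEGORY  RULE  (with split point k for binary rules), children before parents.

[0,1] N  lex  "heard"
[1,2] S\N  lex  "dog"
[0,2] S  <  k=1
[2,3] (S/(NP\S))\S  lex  "which"
[0,3] S/(NP\S)  <  k=2
[3,4] (NP\S)/PP  lex  "cat"
[4,5] PP  lex  "gave"
[3,5] NP\S  >  k=4
[0,5] S  >  k=3

[0,5] S   >
  [0,3] S/(NP\S)   <
    [0,2] S   <
      [0,1] "heard" : N
      [1,2] "dog" : S\N
    [2,3] "which" : (S/(NP\S))\S
  [3,5] NP\S   >
    [3,4] "cat" : (NP\S)/PP
    [4,5] "gave" : PP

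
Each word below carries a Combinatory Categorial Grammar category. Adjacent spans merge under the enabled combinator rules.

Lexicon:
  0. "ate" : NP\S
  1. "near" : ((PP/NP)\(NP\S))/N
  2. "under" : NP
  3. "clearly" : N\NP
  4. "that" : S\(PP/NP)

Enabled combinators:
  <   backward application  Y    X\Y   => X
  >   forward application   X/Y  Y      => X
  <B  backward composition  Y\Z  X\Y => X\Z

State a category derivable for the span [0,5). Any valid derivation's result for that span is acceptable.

[0,5] S   <
  [0,4] PP/NP   <
    [0,1] "ate" : NP\S
    [1,4] (PP/NP)\(NP\S)   >
      [1,2] "near" : ((PP/NP)\(NP\S))/N
      [2,4] N   <
        [2,3] "under" : NP
        [3,4] "clearly" : N\NP
  [4,5] "that" : S\(PP/NP)

S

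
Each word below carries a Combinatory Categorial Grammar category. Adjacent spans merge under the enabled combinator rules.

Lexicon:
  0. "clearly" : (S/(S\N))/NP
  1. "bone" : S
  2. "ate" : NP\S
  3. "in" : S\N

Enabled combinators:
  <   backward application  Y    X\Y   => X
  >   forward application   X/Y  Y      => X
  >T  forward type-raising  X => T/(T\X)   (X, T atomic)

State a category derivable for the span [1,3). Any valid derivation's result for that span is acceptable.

[0,4] S   >
  [0,3] S/(S\N)   >
    [0,1] "clearly" : (S/(S\N))/NP
    [1,3] NP   <
      [1,2] "bone" : S
      [2,3] "ate" : NP\S
  [3,4] "in" : S\N

NP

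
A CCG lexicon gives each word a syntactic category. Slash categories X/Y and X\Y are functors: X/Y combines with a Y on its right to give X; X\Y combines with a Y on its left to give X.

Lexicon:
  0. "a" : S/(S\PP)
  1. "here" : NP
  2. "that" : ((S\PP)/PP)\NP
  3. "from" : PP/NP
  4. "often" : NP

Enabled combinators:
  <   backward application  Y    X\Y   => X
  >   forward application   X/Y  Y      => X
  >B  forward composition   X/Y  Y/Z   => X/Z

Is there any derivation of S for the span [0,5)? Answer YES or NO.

YES

[0,5] S   >
  [0,3] S/PP   >B
    [0,1] "a" : S/(S\PP)
    [1,3] (S\PP)/PP   <
      [1,2] "here" : NP
      [2,3] "that" : ((S\PP)/PP)\NP
  [3,5] PP   >
    [3,4] "from" : PP/NP
    [4,5] "often" : NP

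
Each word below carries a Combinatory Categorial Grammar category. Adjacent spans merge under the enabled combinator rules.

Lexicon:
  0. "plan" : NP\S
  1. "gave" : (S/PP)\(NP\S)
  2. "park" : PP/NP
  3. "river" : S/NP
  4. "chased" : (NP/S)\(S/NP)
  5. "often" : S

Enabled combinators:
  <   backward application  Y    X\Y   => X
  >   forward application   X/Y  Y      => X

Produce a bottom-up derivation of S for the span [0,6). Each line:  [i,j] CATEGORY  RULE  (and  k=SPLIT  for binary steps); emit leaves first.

[0,1] NP\S  lex  "plan"
[1,2] (S/PP)\(NP\S)  lex  "gave"
[0,2] S/PP  <  k=1
[2,3] PP/NP  lex  "park"
[3,4] S/NP  lex  "river"
[4,5] (NP/S)\(S/NP)  lex  "chased"
[3,5] NP/S  <  k=4
[5,6] S  lex  "often"
[3,6] NP  >  k=5
[2,6] PP  >  k=3
[0,6] S  >  k=2

[0,6] S   >
  [0,2] S/PP   <
    [0,1] "plan" : NP\S
    [1,2] "gave" : (S/PP)\(NP\S)
  [2,6] PP   >
    [2,3] "park" : PP/NP
    [3,6] NP   >
      [3,5] NP/S   <
        [3,4] "river" : S/NP
        [4,5] "chased" : (NP/S)\(S/NP)
      [5,6] "often" : S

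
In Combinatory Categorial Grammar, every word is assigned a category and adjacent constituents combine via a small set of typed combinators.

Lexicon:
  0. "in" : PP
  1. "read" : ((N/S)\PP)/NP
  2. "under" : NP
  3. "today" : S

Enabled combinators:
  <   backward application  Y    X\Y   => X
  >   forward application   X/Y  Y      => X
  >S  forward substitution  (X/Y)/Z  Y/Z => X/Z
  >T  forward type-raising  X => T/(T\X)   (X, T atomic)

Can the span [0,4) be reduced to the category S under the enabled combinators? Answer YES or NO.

PP ((N/S)\PP)/NP NP S
CKY chart[0,4] = {N, N/(N\N), NP/(NP\N), PP/(PP\N), S/(S\N)}; S ∉ chart

NO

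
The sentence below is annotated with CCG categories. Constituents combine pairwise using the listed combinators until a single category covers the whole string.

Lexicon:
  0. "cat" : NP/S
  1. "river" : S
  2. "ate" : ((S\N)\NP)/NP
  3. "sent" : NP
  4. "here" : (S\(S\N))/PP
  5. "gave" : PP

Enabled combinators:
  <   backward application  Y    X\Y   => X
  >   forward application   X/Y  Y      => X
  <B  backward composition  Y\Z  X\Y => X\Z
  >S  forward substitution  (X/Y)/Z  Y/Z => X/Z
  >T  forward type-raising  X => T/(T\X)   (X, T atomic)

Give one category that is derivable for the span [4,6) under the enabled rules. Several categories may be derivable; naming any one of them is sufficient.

S\(S\N)

[0,6] S   <
  [0,4] S\N   <
    [0,2] NP   >
      [0,1] "cat" : NP/S
      [1,2] "river" : S
    [2,4] (S\N)\NP   >
      [2,3] "ate" : ((S\N)\NP)/NP
      [3,4] "sent" : NP
  [4,6] S\(S\N)   >
    [4,5] "here" : (S\(S\N))/PP
    [5,6] "gave" : PP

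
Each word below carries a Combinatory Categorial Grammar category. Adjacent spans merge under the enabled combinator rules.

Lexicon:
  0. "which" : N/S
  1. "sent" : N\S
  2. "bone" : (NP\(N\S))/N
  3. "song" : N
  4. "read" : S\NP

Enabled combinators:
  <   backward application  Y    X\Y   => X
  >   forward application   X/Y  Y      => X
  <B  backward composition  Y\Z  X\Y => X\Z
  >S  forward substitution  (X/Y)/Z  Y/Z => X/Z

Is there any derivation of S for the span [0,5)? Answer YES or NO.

NO

N/S N\S (NP\(N\S))/N N S\NP
CKY chart[0,5] = {N}; S ∉ chart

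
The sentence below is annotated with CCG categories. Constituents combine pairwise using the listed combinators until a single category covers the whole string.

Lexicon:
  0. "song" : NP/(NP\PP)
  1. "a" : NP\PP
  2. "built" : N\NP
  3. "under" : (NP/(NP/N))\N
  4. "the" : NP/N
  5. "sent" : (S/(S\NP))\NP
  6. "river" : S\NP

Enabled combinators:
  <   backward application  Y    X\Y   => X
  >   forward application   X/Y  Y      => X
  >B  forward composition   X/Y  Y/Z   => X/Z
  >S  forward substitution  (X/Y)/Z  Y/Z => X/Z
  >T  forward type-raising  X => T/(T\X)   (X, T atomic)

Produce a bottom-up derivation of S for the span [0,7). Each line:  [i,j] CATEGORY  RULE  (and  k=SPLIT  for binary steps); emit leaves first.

[0,1] NP/(NP\PP)  lex  "song"
[1,2] NP\PP  lex  "a"
[0,2] NP  >  k=1
[2,3] N\NP  lex  "built"
[0,3] N  <  k=2
[3,4] (NP/(NP/N))\N  lex  "under"
[0,4] NP/(NP/N)  <  k=3
[4,5] NP/N  lex  "the"
[0,5] NP  >  k=4
[5,6] (S/(S\NP))\NP  lex  "sent"
[0,6] S/(S\NP)  <  k=5
[6,7] S\NP  lex  "river"
[0,7] S  >  k=6

[0,7] S   >
  [0,6] S/(S\NP)   <
    [0,5] NP   >
      [0,4] NP/(NP/N)   <
        [0,3] N   <
          [0,2] NP   >
            [0,1] "song" : NP/(NP\PP)
            [1,2] "a" : NP\PP
          [2,3] "built" : N\NP
        [3,4] "under" : (NP/(NP/N))\N
      [4,5] "the" : NP/N
    [5,6] "sent" : (S/(S\NP))\NP
  [6,7] "river" : S\NP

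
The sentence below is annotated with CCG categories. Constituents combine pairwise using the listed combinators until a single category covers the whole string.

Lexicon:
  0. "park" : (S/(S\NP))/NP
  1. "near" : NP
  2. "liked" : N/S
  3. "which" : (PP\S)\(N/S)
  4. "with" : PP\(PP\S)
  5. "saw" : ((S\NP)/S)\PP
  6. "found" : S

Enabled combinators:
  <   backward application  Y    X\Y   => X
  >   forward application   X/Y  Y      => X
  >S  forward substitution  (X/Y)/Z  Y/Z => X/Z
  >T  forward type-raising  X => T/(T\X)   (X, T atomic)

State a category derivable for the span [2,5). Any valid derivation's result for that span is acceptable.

[0,7] S   >
  [0,2] S/(S\NP)   >
    [0,1] "park" : (S/(S\NP))/NP
    [1,2] "near" : NP
  [2,7] S\NP   >
    [2,6] (S\NP)/S   <
      [2,5] PP   <
        [2,4] PP\S   <
          [2,3] "liked" : N/S
          [3,4] "which" : (PP\S)\(N/S)
        [4,5] "with" : PP\(PP\S)
      [5,6] "saw" : ((S\NP)/S)\PP
    [6,7] "found" : S

PP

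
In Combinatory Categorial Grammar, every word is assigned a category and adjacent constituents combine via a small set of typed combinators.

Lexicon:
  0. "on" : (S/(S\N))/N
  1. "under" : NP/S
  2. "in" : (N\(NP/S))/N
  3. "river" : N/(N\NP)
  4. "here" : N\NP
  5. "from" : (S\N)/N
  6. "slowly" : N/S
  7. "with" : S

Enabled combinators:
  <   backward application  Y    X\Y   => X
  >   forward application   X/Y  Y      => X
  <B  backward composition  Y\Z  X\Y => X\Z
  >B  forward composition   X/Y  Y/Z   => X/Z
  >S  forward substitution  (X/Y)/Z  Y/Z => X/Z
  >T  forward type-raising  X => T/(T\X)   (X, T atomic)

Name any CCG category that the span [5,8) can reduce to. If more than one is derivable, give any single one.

[0,8] S   >
  [0,5] S/(S\N)   >
    [0,1] "on" : (S/(S\N))/N
    [1,5] N   <
      [1,2] "under" : NP/S
      [2,5] N\(NP/S)   >
        [2,3] "in" : (N\(NP/S))/N
        [3,5] N   >
          [3,4] "river" : N/(N\NP)
          [4,5] "here" : N\NP
  [5,8] S\N   >
    [5,6] "from" : (S\N)/N
    [6,8] N   >
      [6,7] "slowly" : N/S
      [7,8] "with" : S

S\N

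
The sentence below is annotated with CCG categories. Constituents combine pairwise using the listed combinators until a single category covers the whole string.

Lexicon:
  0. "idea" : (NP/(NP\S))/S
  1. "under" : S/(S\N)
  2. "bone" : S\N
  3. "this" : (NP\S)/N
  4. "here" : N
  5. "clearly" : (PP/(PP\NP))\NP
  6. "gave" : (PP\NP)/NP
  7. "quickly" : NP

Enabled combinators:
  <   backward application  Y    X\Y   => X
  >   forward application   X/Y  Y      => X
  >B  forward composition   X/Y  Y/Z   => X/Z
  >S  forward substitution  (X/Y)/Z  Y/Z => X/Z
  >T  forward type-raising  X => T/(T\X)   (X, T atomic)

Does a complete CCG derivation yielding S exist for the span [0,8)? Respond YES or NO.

(NP/(NP\S))/S S/(S\N) S\N (NP\S)/N N (PP/(PP\NP))\NP (PP\NP)/NP NP
CKY chart[0,8] = {(NP/(NP\S))/(S\PP), N/(N\PP), NP/(NP\PP), PP, PP/(NP\NP), PP/(PP\PP), S/(S\PP)}; S ∉ chart

NO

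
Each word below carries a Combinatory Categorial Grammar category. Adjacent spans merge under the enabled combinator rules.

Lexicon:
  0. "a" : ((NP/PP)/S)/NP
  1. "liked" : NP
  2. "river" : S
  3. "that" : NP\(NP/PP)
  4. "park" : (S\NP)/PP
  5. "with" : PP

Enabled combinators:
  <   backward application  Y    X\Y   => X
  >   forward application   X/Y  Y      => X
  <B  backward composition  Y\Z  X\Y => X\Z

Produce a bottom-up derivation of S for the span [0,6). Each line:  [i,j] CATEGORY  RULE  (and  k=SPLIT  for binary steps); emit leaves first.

[0,1] ((NP/PP)/S)/NP  lex  "a"
[1,2] NP  lex  "liked"
[0,2] (NP/PP)/S  >  k=1
[2,3] S  lex  "river"
[0,3] NP/PP  >  k=2
[3,4] NP\(NP/PP)  lex  "that"
[0,4] NP  <  k=3
[4,5] (S\NP)/PP  lex  "park"
[5,6] PP  lex  "with"
[4,6] S\NP  >  k=5
[0,6] S  <  k=4

[0,6] S   <
  [0,4] NP   <
    [0,3] NP/PP   >
      [0,2] (NP/PP)/S   >
        [0,1] "a" : ((NP/PP)/S)/NP
        [1,2] "liked" : NP
      [2,3] "river" : S
    [3,4] "that" : NP\(NP/PP)
  [4,6] S\NP   >
    [4,5] "park" : (S\NP)/PP
    [5,6] "with" : PP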